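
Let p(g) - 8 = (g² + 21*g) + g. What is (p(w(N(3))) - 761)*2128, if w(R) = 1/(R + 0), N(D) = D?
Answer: -14278880/9 ≈ -1.5865e+6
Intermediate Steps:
w(R) = 1/R
p(g) = 8 + g² + 22*g (p(g) = 8 + ((g² + 21*g) + g) = 8 + (g² + 22*g) = 8 + g² + 22*g)
(p(w(N(3))) - 761)*2128 = ((8 + (1/3)² + 22/3) - 761)*2128 = ((8 + (⅓)² + 22*(⅓)) - 761)*2128 = ((8 + ⅑ + 22/3) - 761)*2128 = (139/9 - 761)*2128 = -6710/9*2128 = -14278880/9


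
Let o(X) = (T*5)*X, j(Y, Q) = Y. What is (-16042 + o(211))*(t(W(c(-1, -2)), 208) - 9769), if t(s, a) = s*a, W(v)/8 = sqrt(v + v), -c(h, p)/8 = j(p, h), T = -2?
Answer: 177326888 - 120819712*sqrt(2) ≈ 6.4620e+6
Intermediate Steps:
c(h, p) = -8*p
o(X) = -10*X (o(X) = (-2*5)*X = -10*X)
W(v) = 8*sqrt(2)*sqrt(v) (W(v) = 8*sqrt(v + v) = 8*sqrt(2*v) = 8*(sqrt(2)*sqrt(v)) = 8*sqrt(2)*sqrt(v))
t(s, a) = a*s
(-16042 + o(211))*(t(W(c(-1, -2)), 208) - 9769) = (-16042 - 10*211)*(208*(8*sqrt(2)*sqrt(-8*(-2))) - 9769) = (-16042 - 2110)*(208*(8*sqrt(2)*sqrt(16)) - 9769) = -18152*(208*(8*sqrt(2)*4) - 9769) = -18152*(208*(32*sqrt(2)) - 9769) = -18152*(6656*sqrt(2) - 9769) = -18152*(-9769 + 6656*sqrt(2)) = 177326888 - 120819712*sqrt(2)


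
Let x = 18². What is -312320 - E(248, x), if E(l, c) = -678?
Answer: -311642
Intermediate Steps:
x = 324
-312320 - E(248, x) = -312320 - 1*(-678) = -312320 + 678 = -311642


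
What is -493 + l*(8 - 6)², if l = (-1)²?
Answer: -489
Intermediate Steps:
l = 1
-493 + l*(8 - 6)² = -493 + 1*(8 - 6)² = -493 + 1*2² = -493 + 1*4 = -493 + 4 = -489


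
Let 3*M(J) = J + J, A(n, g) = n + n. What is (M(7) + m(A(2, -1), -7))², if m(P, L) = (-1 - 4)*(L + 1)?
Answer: 10816/9 ≈ 1201.8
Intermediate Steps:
A(n, g) = 2*n
M(J) = 2*J/3 (M(J) = (J + J)/3 = (2*J)/3 = 2*J/3)
m(P, L) = -5 - 5*L (m(P, L) = -5*(1 + L) = -5 - 5*L)
(M(7) + m(A(2, -1), -7))² = ((⅔)*7 + (-5 - 5*(-7)))² = (14/3 + (-5 + 35))² = (14/3 + 30)² = (104/3)² = 10816/9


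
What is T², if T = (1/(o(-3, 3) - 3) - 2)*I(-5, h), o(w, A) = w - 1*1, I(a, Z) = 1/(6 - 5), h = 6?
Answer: 225/49 ≈ 4.5918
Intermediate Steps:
I(a, Z) = 1 (I(a, Z) = 1/1 = 1)
o(w, A) = -1 + w (o(w, A) = w - 1 = -1 + w)
T = -15/7 (T = (1/((-1 - 3) - 3) - 2)*1 = (1/(-4 - 3) - 2)*1 = (1/(-7) - 2)*1 = (-⅐ - 2)*1 = -15/7*1 = -15/7 ≈ -2.1429)
T² = (-15/7)² = 225/49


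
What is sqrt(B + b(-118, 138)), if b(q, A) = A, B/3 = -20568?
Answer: I*sqrt(61566) ≈ 248.13*I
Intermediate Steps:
B = -61704 (B = 3*(-20568) = -61704)
sqrt(B + b(-118, 138)) = sqrt(-61704 + 138) = sqrt(-61566) = I*sqrt(61566)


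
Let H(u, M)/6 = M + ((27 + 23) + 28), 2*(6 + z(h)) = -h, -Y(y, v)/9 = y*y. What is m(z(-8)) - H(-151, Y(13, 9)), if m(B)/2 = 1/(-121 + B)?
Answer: 1064932/123 ≈ 8658.0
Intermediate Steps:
Y(y, v) = -9*y**2 (Y(y, v) = -9*y*y = -9*y**2)
z(h) = -6 - h/2 (z(h) = -6 + (-h)/2 = -6 - h/2)
H(u, M) = 468 + 6*M (H(u, M) = 6*(M + ((27 + 23) + 28)) = 6*(M + (50 + 28)) = 6*(M + 78) = 6*(78 + M) = 468 + 6*M)
m(B) = 2/(-121 + B)
m(z(-8)) - H(-151, Y(13, 9)) = 2/(-121 + (-6 - 1/2*(-8))) - (468 + 6*(-9*13**2)) = 2/(-121 + (-6 + 4)) - (468 + 6*(-9*169)) = 2/(-121 - 2) - (468 + 6*(-1521)) = 2/(-123) - (468 - 9126) = 2*(-1/123) - 1*(-8658) = -2/123 + 8658 = 1064932/123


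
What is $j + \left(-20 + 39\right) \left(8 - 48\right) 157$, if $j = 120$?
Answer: $-119200$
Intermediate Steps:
$j + \left(-20 + 39\right) \left(8 - 48\right) 157 = 120 + \left(-20 + 39\right) \left(8 - 48\right) 157 = 120 + 19 \left(-40\right) 157 = 120 - 119320 = -119200$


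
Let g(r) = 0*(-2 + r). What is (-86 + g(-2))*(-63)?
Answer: 5418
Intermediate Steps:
g(r) = 0
(-86 + g(-2))*(-63) = (-86 + 0)*(-63) = -86*(-63) = 5418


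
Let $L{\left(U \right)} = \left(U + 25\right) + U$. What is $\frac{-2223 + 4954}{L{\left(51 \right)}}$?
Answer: $\frac{2731}{127} \approx 21.504$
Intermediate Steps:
$L{\left(U \right)} = 25 + 2 U$ ($L{\left(U \right)} = \left(25 + U\right) + U = 25 + 2 U$)
$\frac{-2223 + 4954}{L{\left(51 \right)}} = \frac{-2223 + 4954}{25 + 2 \cdot 51} = \frac{2731}{25 + 102} = \frac{2731}{127}$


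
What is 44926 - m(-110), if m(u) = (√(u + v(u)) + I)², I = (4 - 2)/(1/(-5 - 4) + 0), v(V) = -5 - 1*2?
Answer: 44719 + 108*I*√13 ≈ 44719.0 + 389.4*I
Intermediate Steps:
v(V) = -7 (v(V) = -5 - 2 = -7)
I = -18 (I = 2/(1/(-9) + 0) = 2/(-⅑ + 0) = 2/(-⅑) = 2*(-9) = -18)
m(u) = (-18 + √(-7 + u))² (m(u) = (√(u - 7) - 18)² = (√(-7 + u) - 18)² = (-18 + √(-7 + u))²)
44926 - m(-110) = 44926 - (-18 + √(-7 - 110))² = 44926 - (-18 + √(-117))² = 44926 - (-18 + 3*I*√13)²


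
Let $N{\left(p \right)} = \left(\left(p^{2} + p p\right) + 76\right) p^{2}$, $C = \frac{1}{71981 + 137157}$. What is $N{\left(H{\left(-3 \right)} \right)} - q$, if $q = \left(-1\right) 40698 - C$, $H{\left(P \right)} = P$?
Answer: $\frac{8688429073}{209138} \approx 41544.0$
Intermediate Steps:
$C = \frac{1}{209138} \approx 4.7815 \cdot 10^{-6}$
$q = - \frac{8511498325}{209138}$ ($q = \left(-1\right) 40698 - \frac{1}{209138} = -40698 - \frac{1}{209138} = - \frac{8511498325}{209138} \approx -40698.0$)
$N{\left(p \right)} = p^{2} \left(76 + 2 p^{2}\right)$ ($N{\left(p \right)} = \left(\left(p^{2} + p^{2}\right) + 76\right) p^{2} = \left(2 p^{2} + 76\right) p^{2} = \left(76 + 2 p^{2}\right) p^{2} = p^{2} \left(76 + 2 p^{2}\right)$)
$N{\left(H{\left(-3 \right)} \right)} - q = 2 \left(-3\right)^{2} \left(38 + \left(-3\right)^{2}\right) - - \frac{8511498325}{209138} = 2 \cdot 9 \left(38 + 9\right) + \frac{8511498325}{209138} = 2 \cdot 9 \cdot 47 + \frac{8511498325}{209138} = 846 + \frac{8511498325}{209138} = \frac{8688429073}{209138}$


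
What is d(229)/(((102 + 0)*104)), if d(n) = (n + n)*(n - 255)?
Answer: -229/204 ≈ -1.1225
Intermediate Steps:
d(n) = 2*n*(-255 + n) (d(n) = (2*n)*(-255 + n) = 2*n*(-255 + n))
d(229)/(((102 + 0)*104)) = (2*229*(-255 + 229))/(((102 + 0)*104)) = (2*229*(-26))/((102*104)) = -11908/10608 = -11908*1/10608 = -229/204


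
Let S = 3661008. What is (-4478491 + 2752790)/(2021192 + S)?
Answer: -1725701/5682200 ≈ -0.30370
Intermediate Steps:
(-4478491 + 2752790)/(2021192 + S) = (-4478491 + 2752790)/(2021192 + 3661008) = -1725701/5682200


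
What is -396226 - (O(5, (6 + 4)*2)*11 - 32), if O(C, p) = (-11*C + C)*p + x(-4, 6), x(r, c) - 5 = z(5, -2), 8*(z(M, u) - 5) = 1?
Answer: -3082443/8 ≈ -3.8531e+5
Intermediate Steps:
z(M, u) = 41/8 (z(M, u) = 5 + (1/8)*1 = 5 + 1/8 = 41/8)
x(r, c) = 81/8 (x(r, c) = 5 + 41/8 = 81/8)
O(C, p) = 81/8 - 10*C*p (O(C, p) = (-11*C + C)*p + 81/8 = (-10*C)*p + 81/8 = -10*C*p + 81/8 = 81/8 - 10*C*p)
-396226 - (O(5, (6 + 4)*2)*11 - 32) = -396226 - ((81/8 - 10*5*(6 + 4)*2)*11 - 32) = -396226 - ((81/8 - 10*5*10*2)*11 - 32) = -396226 - ((81/8 - 10*5*20)*11 - 32) = -396226 - ((81/8 - 1000)*11 - 32) = -396226 - (-7919/8*11 - 32) = -396226 - (-87109/8 - 32) = -396226 - 1*(-87365/8) = -396226 + 87365/8 = -3082443/8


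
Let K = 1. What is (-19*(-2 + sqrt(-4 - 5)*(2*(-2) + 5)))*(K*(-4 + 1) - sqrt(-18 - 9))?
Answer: -57*(1 + I*sqrt(3))*(2 - 3*I) ≈ -410.18 - 26.454*I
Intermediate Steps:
(-19*(-2 + sqrt(-4 - 5)*(2*(-2) + 5)))*(K*(-4 + 1) - sqrt(-18 - 9)) = (-19*(-2 + sqrt(-4 - 5)*(2*(-2) + 5)))*(1*(-4 + 1) - sqrt(-18 - 9)) = (-19*(-2 + sqrt(-9)*(-4 + 5)))*(1*(-3) - sqrt(-27)) = (-19*(-2 + (3*I)*1))*(-3 - 3*I*sqrt(3)) = (-19*(-2 + 3*I))*(-3 - 3*I*sqrt(3)) = (38 - 57*I)*(-3 - 3*I*sqrt(3)) = (-3 - 3*I*sqrt(3))*(38 - 57*I)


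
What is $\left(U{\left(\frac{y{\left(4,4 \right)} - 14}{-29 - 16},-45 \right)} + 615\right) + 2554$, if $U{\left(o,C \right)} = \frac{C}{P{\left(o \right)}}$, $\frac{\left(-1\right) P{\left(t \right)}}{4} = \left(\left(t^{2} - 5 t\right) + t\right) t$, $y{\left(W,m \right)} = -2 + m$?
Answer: $\frac{11205821}{3584} \approx 3126.6$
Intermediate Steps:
$P{\left(t \right)} = - 4 t \left(t^{2} - 4 t\right)$ ($P{\left(t \right)} = - 4 \left(\left(t^{2} - 5 t\right) + t\right) t = - 4 \left(t^{2} - 4 t\right) t = - 4 t \left(t^{2} - 4 t\right)$)
$U{\left(o,C \right)} = \frac{C}{4 o^{2} \left(4 - o\right)}$
$\left(U{\left(\frac{y{\left(4,4 \right)} - 14}{-29 - 16},-45 \right)} + 615\right) + 2554 = \left(\left(- \frac{1}{4}\right) \left(-45\right) \frac{1}{\frac{1}{\left(-29 - 16\right)^{2}} \left(\left(-2 + 4\right) - 14\right)^{2}} \frac{1}{-4 + \frac{\left(-2 + 4\right) - 14}{-29 - 16}} + 615\right) + 2554 = \left(\left(- \frac{1}{4}\right) \left(-45\right) \frac{1}{\frac{1}{2025} \left(2 - 14\right)^{2}} \frac{1}{-4 + \frac{2 - 14}{-45}} + 615\right) + 2554 = \left(\left(- \frac{1}{4}\right) \left(-45\right) \frac{1}{\frac{16}{225}} \frac{1}{-4 - - \frac{4}{15}} + 615\right) + 2554 = \left(\left(- \frac{1}{4}\right) \left(-45\right) \frac{1}{\frac{16}{225}} \frac{1}{-4 + \frac{4}{15}} + 615\right) + 2554 = \left(\left(- \frac{1}{4}\right) \left(-45\right) \frac{225}{16} \frac{1}{- \frac{56}{15}} + 615\right) + 2554 = \left(\left(- \frac{1}{4}\right) \left(-45\right) \frac{225}{16} \left(- \frac{15}{56}\right) + 615\right) + 2554 = \left(- \frac{151875}{3584} + 615\right) + 2554 = \frac{2052285}{3584} + 2554 = \frac{11205821}{3584}$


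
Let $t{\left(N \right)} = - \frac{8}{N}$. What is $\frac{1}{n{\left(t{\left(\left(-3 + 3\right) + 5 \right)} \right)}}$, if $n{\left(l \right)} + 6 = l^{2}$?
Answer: $- \frac{25}{86} \approx -0.2907$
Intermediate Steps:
$n{\left(l \right)} = -6 + l^{2}$
$\frac{1}{n{\left(t{\left(\left(-3 + 3\right) + 5 \right)} \right)}} = \frac{1}{-6 + \left(- \frac{8}{\left(-3 + 3\right) + 5}\right)^{2}} = \frac{1}{-6 + \left(- \frac{8}{0 + 5}\right)^{2}} = \frac{1}{-6 + \left(- \frac{8}{5}\right)^{2}} = \frac{1}{-6 + \frac{64}{25}} = \frac{1}{- \frac{86}{25}} = - \frac{25}{86}$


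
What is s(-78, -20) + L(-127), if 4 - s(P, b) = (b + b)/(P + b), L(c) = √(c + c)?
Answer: 176/49 + I*√254 ≈ 3.5918 + 15.937*I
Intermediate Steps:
L(c) = √2*√c (L(c) = √(2*c) = √2*√c)
s(P, b) = 4 - 2*b/(P + b) (s(P, b) = 4 - (b + b)/(P + b) = 4 - 2*b/(P + b))
s(-78, -20) + L(-127) = 2*(-20 + 2*(-78))/(-78 - 20) + √2*√(-127) = 2*(-20 - 156)/(-98) + √2*(I*√127) = 2*(-1/98)*(-176) + I*√254 = 176/49 + I*√254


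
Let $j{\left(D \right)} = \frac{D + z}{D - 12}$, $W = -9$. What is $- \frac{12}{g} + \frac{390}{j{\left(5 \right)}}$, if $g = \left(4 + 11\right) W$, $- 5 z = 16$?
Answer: $- \frac{68246}{45} \approx -1516.6$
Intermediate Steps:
$z = - \frac{16}{5}$ ($z = \left(- \frac{1}{5}\right) 16 = - \frac{16}{5} \approx -3.2$)
$j{\left(D \right)} = \frac{- \frac{16}{5} + D}{-12 + D}$ ($j{\left(D \right)} = \frac{D - \frac{16}{5}}{D - 12} = \frac{- \frac{16}{5} + D}{-12 + D}$)
$g = -135$ ($g = \left(4 + 11\right) \left(-9\right) = 15 \left(-9\right) = -135$)
$- \frac{12}{g} + \frac{390}{j{\left(5 \right)}} = - \frac{12}{-135} + \frac{390}{\frac{1}{-12 + 5} \left(- \frac{16}{5} + 5\right)} = \left(-12\right) \left(- \frac{1}{135}\right) + \frac{390}{\frac{1}{-7} \cdot \frac{9}{5}} = \frac{4}{45} + \frac{390}{\left(- \frac{1}{7}\right) \frac{9}{5}} = \frac{4}{45} + \frac{390}{- \frac{9}{35}} = \frac{4}{45} + 390 \left(- \frac{35}{9}\right) = \frac{4}{45} - \frac{4550}{3} = - \frac{68246}{45}$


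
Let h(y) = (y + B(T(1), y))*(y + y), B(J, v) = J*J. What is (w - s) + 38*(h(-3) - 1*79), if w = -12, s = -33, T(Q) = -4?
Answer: -5945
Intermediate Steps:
B(J, v) = J**2
h(y) = 2*y*(16 + y) (h(y) = (y + (-4)**2)*(y + y) = (y + 16)*(2*y) = (16 + y)*(2*y) = 2*y*(16 + y))
(w - s) + 38*(h(-3) - 1*79) = (-12 - 1*(-33)) + 38*(2*(-3)*(16 - 3) - 1*79) = (-12 + 33) + 38*(2*(-3)*13 - 79) = 21 + 38*(-78 - 79) = 21 + 38*(-157) = 21 - 5966 = -5945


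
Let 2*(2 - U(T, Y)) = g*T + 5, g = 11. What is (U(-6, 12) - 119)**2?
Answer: 29929/4 ≈ 7482.3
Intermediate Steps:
U(T, Y) = -1/2 - 11*T/2 (U(T, Y) = 2 - (11*T + 5)/2 = 2 - (5 + 11*T)/2 = 2 + (-5/2 - 11*T/2) = -1/2 - 11*T/2)
(U(-6, 12) - 119)**2 = ((-1/2 - 11/2*(-6)) - 119)**2 = ((-1/2 + 33) - 119)**2 = (65/2 - 119)**2 = (-173/2)**2 = 29929/4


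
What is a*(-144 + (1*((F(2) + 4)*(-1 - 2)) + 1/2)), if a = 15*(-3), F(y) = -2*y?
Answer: 12915/2 ≈ 6457.5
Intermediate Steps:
a = -45
a*(-144 + (1*((F(2) + 4)*(-1 - 2)) + 1/2)) = -45*(-144 + (1*((-2*2 + 4)*(-1 - 2)) + 1/2)) = -45*(-144 + (1*((-4 + 4)*(-3)) + ½)) = -45*(-144 + (1*(0*(-3)) + ½)) = -45*(-144 + (1*0 + ½)) = -45*(-144 + (0 + ½)) = -45*(-144 + ½) = -45*(-287/2) = 12915/2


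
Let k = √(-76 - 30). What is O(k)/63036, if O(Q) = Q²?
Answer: -53/31518 ≈ -0.0016816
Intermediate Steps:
k = I*√106 (k = √(-106) = I*√106 ≈ 10.296*I)
O(k)/63036 = (I*√106)²/63036 = -106*1/63036 = -53/31518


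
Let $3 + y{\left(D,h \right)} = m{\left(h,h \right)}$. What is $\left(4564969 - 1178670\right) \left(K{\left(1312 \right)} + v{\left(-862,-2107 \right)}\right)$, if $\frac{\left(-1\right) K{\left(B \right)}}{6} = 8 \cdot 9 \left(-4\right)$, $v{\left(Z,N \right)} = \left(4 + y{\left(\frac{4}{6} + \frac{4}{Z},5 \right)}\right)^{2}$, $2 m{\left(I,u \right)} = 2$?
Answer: $5865069868$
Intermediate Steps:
$m{\left(I,u \right)} = 1$ ($m{\left(I,u \right)} = \frac{1}{2} \cdot 2 = 1$)
$y{\left(D,h \right)} = -2$ ($y{\left(D,h \right)} = -3 + 1 = -2$)
$v{\left(Z,N \right)} = 4$ ($v{\left(Z,N \right)} = \left(4 - 2\right)^{2} = 2^{2} = 4$)
$K{\left(B \right)} = 1728$ ($K{\left(B \right)} = - 6 \cdot 8 \cdot 9 \left(-4\right) = - 6 \cdot 72 \left(-4\right) = \left(-6\right) \left(-288\right) = 1728$)
$\left(4564969 - 1178670\right) \left(K{\left(1312 \right)} + v{\left(-862,-2107 \right)}\right) = \left(4564969 - 1178670\right) \left(1728 + 4\right) = 3386299 \cdot 1732 = 5865069868$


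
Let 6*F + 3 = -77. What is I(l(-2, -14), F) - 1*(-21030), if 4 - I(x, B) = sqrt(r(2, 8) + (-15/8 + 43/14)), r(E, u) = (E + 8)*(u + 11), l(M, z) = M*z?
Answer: 21034 - sqrt(149898)/28 ≈ 21020.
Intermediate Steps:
F = -40/3 (F = -1/2 + (1/6)*(-77) = -1/2 - 77/6 = -40/3 ≈ -13.333)
r(E, u) = (8 + E)*(11 + u)
I(x, B) = 4 - sqrt(149898)/28 (I(x, B) = 4 - sqrt((88 + 8*8 + 11*2 + 2*8) + (-15/8 + 43/14)) = 4 - sqrt((88 + 64 + 22 + 16) + (-15*1/8 + 43*(1/14))) = 4 - sqrt(190 + (-15/8 + 43/14)) = 4 - sqrt(190 + 67/56) = 4 - sqrt(10707/56) = 4 - sqrt(149898)/28)
I(l(-2, -14), F) - 1*(-21030) = (4 - sqrt(149898)/28) - 1*(-21030) = (4 - sqrt(149898)/28) + 21030 = 21034 - sqrt(149898)/28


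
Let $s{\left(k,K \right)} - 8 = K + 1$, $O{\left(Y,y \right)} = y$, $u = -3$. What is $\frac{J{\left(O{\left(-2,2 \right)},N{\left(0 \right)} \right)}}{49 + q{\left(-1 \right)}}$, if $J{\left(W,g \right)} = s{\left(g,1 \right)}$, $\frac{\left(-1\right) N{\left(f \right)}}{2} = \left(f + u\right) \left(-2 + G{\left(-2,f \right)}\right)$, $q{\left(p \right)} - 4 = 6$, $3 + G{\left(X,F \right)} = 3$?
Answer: $\frac{10}{59} \approx 0.16949$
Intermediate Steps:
$G{\left(X,F \right)} = 0$ ($G{\left(X,F \right)} = -3 + 3 = 0$)
$q{\left(p \right)} = 10$ ($q{\left(p \right)} = 4 + 6 = 10$)
$N{\left(f \right)} = -12 + 4 f$ ($N{\left(f \right)} = - 2 \left(f - 3\right) \left(-2 + 0\right) = - 2 \left(-3 + f\right) \left(-2\right) = - 2 \left(6 - 2 f\right) = -12 + 4 f$)
$s{\left(k,K \right)} = 9 + K$ ($s{\left(k,K \right)} = 8 + \left(K + 1\right) = 8 + \left(1 + K\right) = 9 + K$)
$J{\left(W,g \right)} = 10$ ($J{\left(W,g \right)} = 9 + 1 = 10$)
$\frac{J{\left(O{\left(-2,2 \right)},N{\left(0 \right)} \right)}}{49 + q{\left(-1 \right)}} = \frac{1}{49 + 10} \cdot 10 = \frac{1}{59} \cdot 10 = \frac{10}{59}$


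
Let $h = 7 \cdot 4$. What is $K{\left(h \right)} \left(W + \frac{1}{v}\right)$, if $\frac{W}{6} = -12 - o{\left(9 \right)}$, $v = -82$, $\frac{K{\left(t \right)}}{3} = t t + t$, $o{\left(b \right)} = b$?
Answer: $- \frac{12585594}{41} \approx -3.0697 \cdot 10^{5}$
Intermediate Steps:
$h = 28$
$K{\left(t \right)} = 3 t + 3 t^{2}$ ($K{\left(t \right)} = 3 \left(t t + t\right) = 3 \left(t^{2} + t\right) = 3 \left(t + t^{2}\right) = 3 t + 3 t^{2}$)
$W = -126$ ($W = 6 \left(-12 - 9\right) = 6 \left(-21\right) = -126$)
$K{\left(h \right)} \left(W + \frac{1}{v}\right) = 3 \cdot 28 \left(1 + 28\right) \left(-126 + \frac{1}{-82}\right) = 3 \cdot 28 \cdot 29 \left(-126 - \frac{1}{82}\right) = 2436 \left(- \frac{10333}{82}\right) = - \frac{12585594}{41}$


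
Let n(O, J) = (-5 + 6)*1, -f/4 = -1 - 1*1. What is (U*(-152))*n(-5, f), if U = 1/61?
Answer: -152/61 ≈ -2.4918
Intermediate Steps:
U = 1/61 ≈ 0.016393
f = 8 (f = -4*(-1 - 1*1) = -4*(-1 - 1) = -4*(-2) = 8)
n(O, J) = 1 (n(O, J) = 1*1 = 1)
(U*(-152))*n(-5, f) = ((1/61)*(-152))*1 = -152/61*1 = -152/61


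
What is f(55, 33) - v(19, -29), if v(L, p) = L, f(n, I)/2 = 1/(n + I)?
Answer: -835/44 ≈ -18.977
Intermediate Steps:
f(n, I) = 2/(I + n) (f(n, I) = 2/(n + I) = 2/(I + n))
f(55, 33) - v(19, -29) = 2/(33 + 55) - 1*19 = 2/88 - 19 = 2*(1/88) - 19 = 1/44 - 19 = -835/44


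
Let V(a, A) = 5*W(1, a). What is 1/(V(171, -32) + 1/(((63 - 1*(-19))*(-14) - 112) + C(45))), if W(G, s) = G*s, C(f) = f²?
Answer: 765/654076 ≈ 0.0011696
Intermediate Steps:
V(a, A) = 5*a (V(a, A) = 5*(1*a) = 5*a)
1/(V(171, -32) + 1/(((63 - 1*(-19))*(-14) - 112) + C(45))) = 1/(5*171 + 1/(((63 - 1*(-19))*(-14) - 112) + 45²)) = 1/(855 + 1/(((63 + 19)*(-14) - 112) + 2025)) = 1/(855 + 1/((82*(-14) - 112) + 2025)) = 1/(855 + 1/((-1148 - 112) + 2025)) = 1/(855 + 1/(-1260 + 2025)) = 1/(855 + 1/765) = 1/(654076/765) = 765/654076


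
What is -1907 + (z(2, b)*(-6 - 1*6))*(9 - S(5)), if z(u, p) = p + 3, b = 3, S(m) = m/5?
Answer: -2483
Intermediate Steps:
S(m) = m/5 (S(m) = m*(⅕) = m/5)
z(u, p) = 3 + p
-1907 + (z(2, b)*(-6 - 1*6))*(9 - S(5)) = -1907 + ((3 + 3)*(-6 - 1*6))*(9 - 5/5) = -1907 + (6*(-6 - 6))*(9 - 1*1) = -1907 + (6*(-12))*(9 - 1) = -1907 - 72*8 = -1907 - 576 = -2483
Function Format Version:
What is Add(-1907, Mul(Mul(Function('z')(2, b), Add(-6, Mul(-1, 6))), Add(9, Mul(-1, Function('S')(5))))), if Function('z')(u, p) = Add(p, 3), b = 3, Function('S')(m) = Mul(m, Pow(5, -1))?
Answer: -2483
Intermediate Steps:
Function('S')(m) = Mul(Rational(1, 5), m) (Function('S')(m) = Mul(m, Rational(1, 5)) = Mul(Rational(1, 5), m))
Function('z')(u, p) = Add(3, p)
Add(-1907, Mul(Mul(Function('z')(2, b), Add(-6, Mul(-1, 6))), Add(9, Mul(-1, Function('S')(5))))) = Add(-1907, Mul(Mul(Add(3, 3), Add(-6, Mul(-1, 6))), Add(9, Mul(-1, Mul(Rational(1, 5), 5))))) = Add(-1907, Mul(Mul(6, Add(-6, -6)), Add(9, Mul(-1, 1)))) = Add(-1907, Mul(Mul(6, -12), Add(9, -1))) = Add(-1907, Mul(-72, 8)) = Add(-1907, -576) = -2483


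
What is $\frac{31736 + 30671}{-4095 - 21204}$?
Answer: $- \frac{62407}{25299} \approx -2.4668$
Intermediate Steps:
$\frac{31736 + 30671}{-4095 - 21204} = \frac{62407}{-25299} = 62407 \left(- \frac{1}{25299}\right) = - \frac{62407}{25299}$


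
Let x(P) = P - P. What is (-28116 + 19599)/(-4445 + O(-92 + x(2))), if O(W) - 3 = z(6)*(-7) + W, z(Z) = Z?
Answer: 8517/4576 ≈ 1.8612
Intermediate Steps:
x(P) = 0
O(W) = -39 + W (O(W) = 3 + (6*(-7) + W) = 3 + (-42 + W) = -39 + W)
(-28116 + 19599)/(-4445 + O(-92 + x(2))) = (-28116 + 19599)/(-4445 + (-39 + (-92 + 0))) = -8517/(-4445 + (-39 - 92)) = -8517/(-4445 - 131) = -8517/(-4576) = -8517*(-1/4576) = 8517/4576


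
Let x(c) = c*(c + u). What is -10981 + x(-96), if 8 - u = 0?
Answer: -2533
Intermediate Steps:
u = 8 (u = 8 - 1*0 = 8 + 0 = 8)
x(c) = c*(8 + c) (x(c) = c*(c + 8) = c*(8 + c))
-10981 + x(-96) = -10981 - 96*(8 - 96) = -10981 - 96*(-88) = -10981 + 8448 = -2533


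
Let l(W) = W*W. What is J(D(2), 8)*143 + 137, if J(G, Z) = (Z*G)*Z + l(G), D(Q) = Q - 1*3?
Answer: -8872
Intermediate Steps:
l(W) = W²
D(Q) = -3 + Q (D(Q) = Q - 3 = -3 + Q)
J(G, Z) = G² + G*Z² (J(G, Z) = (Z*G)*Z + G² = (G*Z)*Z + G² = G*Z² + G² = G² + G*Z²)
J(D(2), 8)*143 + 137 = ((-3 + 2)*((-3 + 2) + 8²))*143 + 137 = -(-1 + 64)*143 + 137 = -1*63*143 + 137 = -63*143 + 137 = -9009 + 137 = -8872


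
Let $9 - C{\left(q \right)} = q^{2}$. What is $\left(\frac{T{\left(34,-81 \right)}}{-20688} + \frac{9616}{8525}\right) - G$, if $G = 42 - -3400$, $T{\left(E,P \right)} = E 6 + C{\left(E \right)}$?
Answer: $- \frac{606842043517}{176365200} \approx -3440.8$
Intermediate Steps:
$C{\left(q \right)} = 9 - q^{2}$
$T{\left(E,P \right)} = 9 - E^{2} + 6 E$ ($T{\left(E,P \right)} = E 6 - \left(-9 + E^{2}\right) = 6 E - \left(-9 + E^{2}\right) = 9 - E^{2} + 6 E$)
$G = 3442$ ($G = 42 + 3400 = 3442$)
$\left(\frac{T{\left(34,-81 \right)}}{-20688} + \frac{9616}{8525}\right) - G = \left(\frac{9 - 34^{2} + 6 \cdot 34}{-20688} + \frac{9616}{8525}\right) - 3442 = \left(\left(9 - 1156 + 204\right) \left(- \frac{1}{20688}\right) + 9616 \cdot \frac{1}{8525}\right) - 3442 = \left(\left(9 - 1156 + 204\right) \left(- \frac{1}{20688}\right) + \frac{9616}{8525}\right) - 3442 = \left(\left(-943\right) \left(- \frac{1}{20688}\right) + \frac{9616}{8525}\right) - 3442 = \left(\frac{943}{20688} + \frac{9616}{8525}\right) - 3442 = \frac{206974883}{176365200} - 3442 = - \frac{606842043517}{176365200}$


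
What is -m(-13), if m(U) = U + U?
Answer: 26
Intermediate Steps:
m(U) = 2*U
-m(-13) = -2*(-13) = -1*(-26) = 26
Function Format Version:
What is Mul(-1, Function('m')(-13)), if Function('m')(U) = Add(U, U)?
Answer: 26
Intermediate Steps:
Function('m')(U) = Mul(2, U)
Mul(-1, Function('m')(-13)) = Mul(-1, Mul(2, -13)) = Mul(-1, -26) = 26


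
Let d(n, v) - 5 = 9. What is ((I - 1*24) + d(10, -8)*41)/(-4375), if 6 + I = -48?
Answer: -496/4375 ≈ -0.11337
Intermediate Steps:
I = -54 (I = -6 - 48 = -54)
d(n, v) = 14 (d(n, v) = 5 + 9 = 14)
((I - 1*24) + d(10, -8)*41)/(-4375) = ((-54 - 1*24) + 14*41)/(-4375) = ((-54 - 24) + 574)*(-1/4375) = (-78 + 574)*(-1/4375) = 496*(-1/4375) = -496/4375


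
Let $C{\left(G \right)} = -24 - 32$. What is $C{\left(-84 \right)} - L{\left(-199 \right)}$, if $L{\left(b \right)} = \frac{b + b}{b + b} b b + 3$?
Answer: $-39660$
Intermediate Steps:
$C{\left(G \right)} = -56$
$L{\left(b \right)} = 3 + b^{2}$ ($L{\left(b \right)} = \frac{2 b}{2 b} b^{2} + 3 = 2 b \frac{1}{2 b} b^{2} + 3 = 1 b^{2} + 3 = b^{2} + 3 = 3 + b^{2}$)
$C{\left(-84 \right)} - L{\left(-199 \right)} = -56 - \left(3 + \left(-199\right)^{2}\right) = -56 - \left(3 + 39601\right) = -56 - 39604 = -39660$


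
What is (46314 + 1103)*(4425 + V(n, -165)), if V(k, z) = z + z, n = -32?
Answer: 194172615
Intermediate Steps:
V(k, z) = 2*z
(46314 + 1103)*(4425 + V(n, -165)) = (46314 + 1103)*(4425 + 2*(-165)) = 47417*(4425 - 330) = 47417*4095 = 194172615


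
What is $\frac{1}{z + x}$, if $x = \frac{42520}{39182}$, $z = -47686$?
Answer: $- \frac{19591}{934195166} \approx -2.0971 \cdot 10^{-5}$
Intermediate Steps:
$x = \frac{21260}{19591}$ ($x = 42520 \cdot \frac{1}{39182} = \frac{21260}{19591} \approx 1.0852$)
$\frac{1}{z + x} = \frac{1}{-47686 + \frac{21260}{19591}} = \frac{1}{- \frac{934195166}{19591}} = - \frac{19591}{934195166}$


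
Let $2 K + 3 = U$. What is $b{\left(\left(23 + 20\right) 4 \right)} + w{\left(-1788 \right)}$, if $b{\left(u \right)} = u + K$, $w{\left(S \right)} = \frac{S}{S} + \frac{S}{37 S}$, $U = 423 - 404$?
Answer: $\frac{6698}{37} \approx 181.03$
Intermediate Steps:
$U = 19$ ($U = 423 - 404 = 19$)
$K = 8$ ($K = - \frac{3}{2} + \frac{1}{2} \cdot 19 = - \frac{3}{2} + \frac{19}{2} = 8$)
$w{\left(S \right)} = \frac{38}{37}$ ($w{\left(S \right)} = 1 + S \frac{1}{37 S} = 1 + \frac{1}{37} = \frac{38}{37}$)
$b{\left(u \right)} = 8 + u$ ($b{\left(u \right)} = u + 8 = 8 + u$)
$b{\left(\left(23 + 20\right) 4 \right)} + w{\left(-1788 \right)} = \left(8 + \left(23 + 20\right) 4\right) + \frac{38}{37} = \left(8 + 43 \cdot 4\right) + \frac{38}{37} = \left(8 + 172\right) + \frac{38}{37} = 180 + \frac{38}{37} = \frac{6698}{37}$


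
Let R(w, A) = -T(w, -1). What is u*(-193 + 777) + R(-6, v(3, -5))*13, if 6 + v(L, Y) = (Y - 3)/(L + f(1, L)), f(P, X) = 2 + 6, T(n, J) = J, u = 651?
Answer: 380197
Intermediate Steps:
f(P, X) = 8
v(L, Y) = -6 + (-3 + Y)/(8 + L) (v(L, Y) = -6 + (Y - 3)/(L + 8) = -6 + (-3 + Y)/(8 + L))
R(w, A) = 1 (R(w, A) = -1*(-1) = 1)
u*(-193 + 777) + R(-6, v(3, -5))*13 = 651*(-193 + 777) + 1*13 = 651*584 + 13 = 380184 + 13 = 380197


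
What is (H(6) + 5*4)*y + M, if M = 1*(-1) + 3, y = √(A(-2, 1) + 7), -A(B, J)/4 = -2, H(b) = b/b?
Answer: 2 + 21*√15 ≈ 83.333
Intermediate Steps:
H(b) = 1
A(B, J) = 8 (A(B, J) = -4*(-2) = 8)
y = √15 (y = √(8 + 7) = √15 ≈ 3.8730)
M = 2 (M = -1 + 3 = 2)
(H(6) + 5*4)*y + M = (1 + 5*4)*√15 + 2 = (1 + 20)*√15 + 2 = 21*√15 + 2 = 2 + 21*√15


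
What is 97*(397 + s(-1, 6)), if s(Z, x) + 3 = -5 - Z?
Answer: 37830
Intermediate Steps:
s(Z, x) = -8 - Z (s(Z, x) = -3 + (-5 - Z) = -8 - Z)
97*(397 + s(-1, 6)) = 97*(397 + (-8 - 1*(-1))) = 97*(397 + (-8 + 1)) = 97*(397 - 7) = 97*390 = 37830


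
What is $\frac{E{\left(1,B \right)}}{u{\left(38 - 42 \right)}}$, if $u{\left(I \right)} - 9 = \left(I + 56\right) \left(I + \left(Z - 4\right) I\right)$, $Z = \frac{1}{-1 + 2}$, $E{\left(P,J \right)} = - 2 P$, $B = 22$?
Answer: $- \frac{2}{425} \approx -0.0047059$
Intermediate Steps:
$Z = 1$ ($Z = 1^{-1} = 1$)
$u{\left(I \right)} = 9 - 2 I \left(56 + I\right)$ ($u{\left(I \right)} = 9 + \left(I + 56\right) \left(I + \left(1 - 4\right) I\right) = 9 + \left(56 + I\right) \left(I - 3 I\right) = 9 + \left(56 + I\right) \left(- 2 I\right) = 9 - 2 I \left(56 + I\right)$)
$\frac{E{\left(1,B \right)}}{u{\left(38 - 42 \right)}} = \frac{\left(-2\right) 1}{9 - 112 \left(38 - 42\right) - 2 \left(38 - 42\right)^{2}} = - \frac{2}{9 - 112 \left(38 - 42\right) - 2 \left(38 - 42\right)^{2}} = - \frac{2}{9 - -448 - 2 \left(-4\right)^{2}} = - \frac{2}{9 + 448 - 32} = - \frac{2}{425}$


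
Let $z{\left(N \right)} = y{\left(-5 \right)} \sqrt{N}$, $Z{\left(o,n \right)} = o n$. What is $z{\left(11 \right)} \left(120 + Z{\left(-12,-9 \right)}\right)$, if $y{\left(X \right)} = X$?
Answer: $- 1140 \sqrt{11} \approx -3781.0$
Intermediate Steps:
$Z{\left(o,n \right)} = n o$
$z{\left(N \right)} = - 5 \sqrt{N}$
$z{\left(11 \right)} \left(120 + Z{\left(-12,-9 \right)}\right) = - 5 \sqrt{11} \left(120 - -108\right) = - 5 \sqrt{11} \left(120 + 108\right) = - 5 \sqrt{11} \cdot 228 = - 1140 \sqrt{11}$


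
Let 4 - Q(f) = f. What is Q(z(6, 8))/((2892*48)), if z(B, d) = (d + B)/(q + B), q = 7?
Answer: 19/902304 ≈ 2.1057e-5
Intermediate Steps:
z(B, d) = (B + d)/(7 + B) (z(B, d) = (d + B)/(7 + B) = (B + d)/(7 + B))
Q(f) = 4 - f
Q(z(6, 8))/((2892*48)) = (4 - (6 + 8)/(7 + 6))/((2892*48)) = (4 - 14/13)/138816 = (4 - 14/13)*(1/138816) = (38/13)*(1/138816) = 19/902304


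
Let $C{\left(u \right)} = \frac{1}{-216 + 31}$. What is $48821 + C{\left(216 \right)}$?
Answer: $\frac{9031884}{185} \approx 48821.0$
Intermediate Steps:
$C{\left(u \right)} = - \frac{1}{185}$ ($C{\left(u \right)} = \frac{1}{-185} = - \frac{1}{185}$)
$48821 + C{\left(216 \right)} = 48821 - \frac{1}{185} = \frac{9031884}{185}$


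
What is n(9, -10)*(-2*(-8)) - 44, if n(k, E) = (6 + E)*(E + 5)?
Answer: 276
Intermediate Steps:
n(k, E) = (5 + E)*(6 + E) (n(k, E) = (6 + E)*(5 + E) = (5 + E)*(6 + E))
n(9, -10)*(-2*(-8)) - 44 = (30 + (-10)² + 11*(-10))*(-2*(-8)) - 44 = (30 + 100 - 110)*16 - 44 = 20*16 - 44 = 320 - 44 = 276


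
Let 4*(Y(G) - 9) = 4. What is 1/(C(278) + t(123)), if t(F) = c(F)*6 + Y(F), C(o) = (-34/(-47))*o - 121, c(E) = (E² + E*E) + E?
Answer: 47/8571677 ≈ 5.4832e-6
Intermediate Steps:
Y(G) = 10 (Y(G) = 9 + (¼)*4 = 9 + 1 = 10)
c(E) = E + 2*E² (c(E) = (E² + E²) + E = 2*E² + E = E + 2*E²)
C(o) = -121 + 34*o/47 (C(o) = (-34*(-1/47))*o - 121 = 34*o/47 - 121 = -121 + 34*o/47)
t(F) = 10 + 6*F*(1 + 2*F) (t(F) = (F*(1 + 2*F))*6 + 10 = 6*F*(1 + 2*F) + 10 = 10 + 6*F*(1 + 2*F))
1/(C(278) + t(123)) = 1/((-121 + (34/47)*278) + (10 + 6*123 + 12*123²)) = 1/((-121 + 9452/47) + (10 + 738 + 12*15129)) = 1/(3765/47 + (10 + 738 + 181548)) = 1/(3765/47 + 182296) = 1/(8571677/47) = 47/8571677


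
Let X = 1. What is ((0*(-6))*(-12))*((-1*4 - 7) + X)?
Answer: 0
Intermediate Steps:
((0*(-6))*(-12))*((-1*4 - 7) + X) = ((0*(-6))*(-12))*((-1*4 - 7) + 1) = (0*(-12))*((-4 - 7) + 1) = 0*(-11 + 1) = 0*(-10) = 0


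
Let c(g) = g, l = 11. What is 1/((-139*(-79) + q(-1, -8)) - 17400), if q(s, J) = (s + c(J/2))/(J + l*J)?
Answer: -96/616219 ≈ -0.00015579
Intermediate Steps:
q(s, J) = (s + J/2)/(12*J) (q(s, J) = (s + J/2)/(J + 11*J) = (s + J*(½))/((12*J)) = (s + J/2)*(1/(12*J)) = (s + J/2)/(12*J))
1/((-139*(-79) + q(-1, -8)) - 17400) = 1/((-139*(-79) + (1/24)*(-8 + 2*(-1))/(-8)) - 17400) = 1/((10981 + (1/24)*(-⅛)*(-8 - 2)) - 17400) = 1/((10981 + (1/24)*(-⅛)*(-10)) - 17400) = 1/((10981 + 5/96) - 17400) = 1/(1054181/96 - 17400) = 1/(-616219/96) = -96/616219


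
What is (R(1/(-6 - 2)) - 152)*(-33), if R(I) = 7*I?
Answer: 40359/8 ≈ 5044.9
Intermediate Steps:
(R(1/(-6 - 2)) - 152)*(-33) = (7/(-6 - 2) - 152)*(-33) = (7/(-8) - 152)*(-33) = (7*(-⅛) - 152)*(-33) = (-7/8 - 152)*(-33) = -1223/8*(-33) = 40359/8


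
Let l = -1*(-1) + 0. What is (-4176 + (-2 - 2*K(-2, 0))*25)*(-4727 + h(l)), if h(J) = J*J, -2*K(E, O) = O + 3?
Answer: 19617626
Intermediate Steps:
K(E, O) = -3/2 - O/2 (K(E, O) = -(O + 3)/2 = -(3 + O)/2 = -3/2 - O/2)
l = 1 (l = 1 + 0 = 1)
h(J) = J**2
(-4176 + (-2 - 2*K(-2, 0))*25)*(-4727 + h(l)) = (-4176 + (-2 - 2*(-3/2 - 1/2*0))*25)*(-4727 + 1**2) = (-4176 + (-2 - 2*(-3/2 + 0))*25)*(-4727 + 1) = (-4176 + (-2 - 2*(-3/2))*25)*(-4726) = (-4176 + (-2 + 3)*25)*(-4726) = (-4176 + 1*25)*(-4726) = (-4176 + 25)*(-4726) = -4151*(-4726) = 19617626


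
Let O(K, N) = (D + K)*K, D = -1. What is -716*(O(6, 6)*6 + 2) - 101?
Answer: -130413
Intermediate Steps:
O(K, N) = K*(-1 + K) (O(K, N) = (-1 + K)*K = K*(-1 + K))
-716*(O(6, 6)*6 + 2) - 101 = -716*((6*(-1 + 6))*6 + 2) - 101 = -716*((6*5)*6 + 2) - 101 = -716*(30*6 + 2) - 101 = -716*(180 + 2) - 101 = -716*182 - 101 = -130312 - 101 = -130413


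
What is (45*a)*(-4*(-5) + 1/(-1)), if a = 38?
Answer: 32490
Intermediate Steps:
(45*a)*(-4*(-5) + 1/(-1)) = (45*38)*(-4*(-5) + 1/(-1)) = 1710*(20 - 1) = 1710*19 = 32490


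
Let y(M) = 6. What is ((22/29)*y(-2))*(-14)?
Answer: -1848/29 ≈ -63.724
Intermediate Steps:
((22/29)*y(-2))*(-14) = ((22/29)*6)*(-14) = (132/29)*(-14) = -1848/29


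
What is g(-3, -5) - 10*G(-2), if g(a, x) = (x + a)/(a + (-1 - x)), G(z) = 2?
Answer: -28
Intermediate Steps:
g(a, x) = (a + x)/(-1 + a - x)
g(-3, -5) - 10*G(-2) = (-1*(-3) - 1*(-5))/(1 - 5 - 1*(-3)) - 10*2 = (3 + 5)/(1 - 5 + 3) - 20 = 8/(-1) - 20 = -1*8 - 20 = -8 - 20 = -28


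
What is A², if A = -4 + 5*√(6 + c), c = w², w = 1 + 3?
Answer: 566 - 40*√22 ≈ 378.38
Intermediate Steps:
w = 4
c = 16 (c = 4² = 16)
A = -4 + 5*√22 (A = -4 + 5*√(6 + 16) = -4 + 5*√22 ≈ 19.452)
A² = (-4 + 5*√22)²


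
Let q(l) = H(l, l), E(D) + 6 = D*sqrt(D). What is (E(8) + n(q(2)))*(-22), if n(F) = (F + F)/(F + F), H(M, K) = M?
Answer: 110 - 352*sqrt(2) ≈ -387.80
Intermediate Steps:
E(D) = -6 + D**(3/2) (E(D) = -6 + D*sqrt(D) = -6 + D**(3/2))
q(l) = l
n(F) = 1 (n(F) = (2*F)/((2*F)) = (2*F)*(1/(2*F)) = 1)
(E(8) + n(q(2)))*(-22) = ((-6 + 8**(3/2)) + 1)*(-22) = ((-6 + 16*sqrt(2)) + 1)*(-22) = (-5 + 16*sqrt(2))*(-22) = 110 - 352*sqrt(2)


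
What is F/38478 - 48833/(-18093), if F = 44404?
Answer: 149022097/38676803 ≈ 3.8530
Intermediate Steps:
F/38478 - 48833/(-18093) = 44404/38478 - 48833/(-18093) = 44404*(1/38478) - 48833*(-1/18093) = 22202/19239 + 48833/18093 = 149022097/38676803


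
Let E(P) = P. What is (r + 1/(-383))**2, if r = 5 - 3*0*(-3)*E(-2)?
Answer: 3663396/146689 ≈ 24.974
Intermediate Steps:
r = 5 (r = 5 - 3*0*(-3)*(-2) = 5 - 0*(-2) = 5 - 3*0 = 5 + 0 = 5)
(r + 1/(-383))**2 = (5 + 1/(-383))**2 = (5 - 1/383)**2 = (1914/383)**2 = 3663396/146689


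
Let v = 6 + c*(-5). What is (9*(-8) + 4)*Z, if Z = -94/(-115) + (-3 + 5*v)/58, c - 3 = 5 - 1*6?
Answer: -95438/3335 ≈ -28.617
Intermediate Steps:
c = 2 (c = 3 + (5 - 1*6) = 3 + (5 - 6) = 3 - 1 = 2)
v = -4 (v = 6 + 2*(-5) = 6 - 10 = -4)
Z = 2807/6670 (Z = -94/(-115) + (-3 + 5*(-4))/58 = -94*(-1/115) + (-3 - 20)*(1/58) = 94/115 - 23*1/58 = 94/115 - 23/58 = 2807/6670 ≈ 0.42084)
(9*(-8) + 4)*Z = (9*(-8) + 4)*(2807/6670) = (-72 + 4)*(2807/6670) = -68*2807/6670 = -95438/3335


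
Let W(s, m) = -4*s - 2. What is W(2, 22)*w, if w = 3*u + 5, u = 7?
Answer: -260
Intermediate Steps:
W(s, m) = -2 - 4*s
w = 26 (w = 3*7 + 5 = 21 + 5 = 26)
W(2, 22)*w = (-2 - 4*2)*26 = (-2 - 8)*26 = -10*26 = -260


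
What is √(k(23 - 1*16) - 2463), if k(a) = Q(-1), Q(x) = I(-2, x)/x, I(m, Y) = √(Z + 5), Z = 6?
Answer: √(-2463 - √11) ≈ 49.662*I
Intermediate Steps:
I(m, Y) = √11 (I(m, Y) = √(6 + 5) = √11)
Q(x) = √11/x
k(a) = -√11 (k(a) = √11/(-1) = √11*(-1) = -√11)
√(k(23 - 1*16) - 2463) = √(-√11 - 2463) = √(-2463 - √11)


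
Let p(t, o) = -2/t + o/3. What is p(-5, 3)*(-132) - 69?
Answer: -1269/5 ≈ -253.80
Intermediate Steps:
p(t, o) = -2/t + o/3 (p(t, o) = -2/t + o*(1/3) = -2/t + o/3)
p(-5, 3)*(-132) - 69 = (-2/(-5) + (1/3)*3)*(-132) - 69 = (-2*(-1/5) + 1)*(-132) - 69 = (2/5 + 1)*(-132) - 69 = (7/5)*(-132) - 69 = -924/5 - 69 = -1269/5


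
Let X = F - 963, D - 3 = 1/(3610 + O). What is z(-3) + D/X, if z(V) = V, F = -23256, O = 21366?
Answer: -1814756161/604893744 ≈ -3.0001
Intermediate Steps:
D = 74929/24976 (D = 3 + 1/(3610 + 21366) = 3 + 1/24976 = 74929/24976 ≈ 3.0000)
X = -24219 (X = -23256 - 963 = -24219)
z(-3) + D/X = -3 + (74929/24976)/(-24219) = -3 + (74929/24976)*(-1/24219) = -3 - 74929/604893744 = -1814756161/604893744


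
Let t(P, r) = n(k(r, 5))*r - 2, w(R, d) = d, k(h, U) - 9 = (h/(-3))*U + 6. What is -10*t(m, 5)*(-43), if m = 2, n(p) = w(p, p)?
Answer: 40420/3 ≈ 13473.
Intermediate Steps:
k(h, U) = 15 - U*h/3 (k(h, U) = 9 + ((h/(-3))*U + 6) = 9 + ((-h/3)*U + 6) = 9 + (-U*h/3 + 6) = 9 + (6 - U*h/3) = 15 - U*h/3)
n(p) = p
t(P, r) = -2 + r*(15 - 5*r/3) (t(P, r) = (15 - ⅓*5*r)*r - 2 = (15 - 5*r/3)*r - 2 = r*(15 - 5*r/3) - 2 = -2 + r*(15 - 5*r/3))
-10*t(m, 5)*(-43) = -10*(-2 - 5/3*5*(-9 + 5))*(-43) = -10*(-2 - 5/3*5*(-4))*(-43) = -10*(-2 + 100/3)*(-43) = -10*94/3*(-43) = -940/3*(-43) = 40420/3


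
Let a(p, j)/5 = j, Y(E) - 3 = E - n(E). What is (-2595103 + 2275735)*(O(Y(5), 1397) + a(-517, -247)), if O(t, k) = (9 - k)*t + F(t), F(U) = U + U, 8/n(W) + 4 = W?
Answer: 394419480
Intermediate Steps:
n(W) = 8/(-4 + W)
F(U) = 2*U
Y(E) = 3 + E - 8/(-4 + E) (Y(E) = 3 + (E - 8/(-4 + E)) = 3 + E - 8/(-4 + E))
a(p, j) = 5*j
O(t, k) = 2*t + t*(9 - k) (O(t, k) = (9 - k)*t + 2*t = t*(9 - k) + 2*t = 2*t + t*(9 - k))
(-2595103 + 2275735)*(O(Y(5), 1397) + a(-517, -247)) = (-2595103 + 2275735)*(((-20 + 5² - 1*5)/(-4 + 5))*(11 - 1*1397) + 5*(-247)) = -319368*(((-20 + 25 - 5)/1)*(11 - 1397) - 1235) = -319368*((1*0)*(-1386) - 1235) = -319368*(0*(-1386) - 1235) = -319368*(0 - 1235) = -319368*(-1235) = 394419480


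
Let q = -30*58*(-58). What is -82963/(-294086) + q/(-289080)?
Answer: -47468459/708453174 ≈ -0.067003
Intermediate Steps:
q = 100920 (q = -1740*(-58) = 100920)
-82963/(-294086) + q/(-289080) = -82963/(-294086) + 100920/(-289080) = -82963*(-1/294086) + 100920*(-1/289080) = 82963/294086 - 841/2409 = -47468459/708453174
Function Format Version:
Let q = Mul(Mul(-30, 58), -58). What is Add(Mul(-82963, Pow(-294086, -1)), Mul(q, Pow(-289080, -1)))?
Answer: Rational(-47468459, 708453174) ≈ -0.067003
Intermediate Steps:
q = 100920 (q = Mul(-1740, -58) = 100920)
Add(Mul(-82963, Pow(-294086, -1)), Mul(q, Pow(-289080, -1))) = Add(Mul(-82963, Pow(-294086, -1)), Mul(100920, Pow(-289080, -1))) = Add(Mul(-82963, Rational(-1, 294086)), Mul(100920, Rational(-1, 289080))) = Add(Rational(82963, 294086), Rational(-841, 2409)) = Rational(-47468459, 708453174)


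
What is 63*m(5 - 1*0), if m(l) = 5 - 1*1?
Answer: 252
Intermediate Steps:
m(l) = 4 (m(l) = 5 - 1 = 4)
63*m(5 - 1*0) = 63*4 = 252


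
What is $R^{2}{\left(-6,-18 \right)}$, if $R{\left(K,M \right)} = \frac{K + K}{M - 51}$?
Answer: $\frac{16}{529} \approx 0.030246$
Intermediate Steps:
$R{\left(K,M \right)} = \frac{2 K}{-51 + M}$
$R^{2}{\left(-6,-18 \right)} = \left(2 \left(-6\right) \frac{1}{-51 - 18}\right)^{2} = \left(2 \left(-6\right) \frac{1}{-69}\right)^{2} = \left(2 \left(-6\right) \left(- \frac{1}{69}\right)\right)^{2} = \left(\frac{4}{23}\right)^{2} = \frac{16}{529}$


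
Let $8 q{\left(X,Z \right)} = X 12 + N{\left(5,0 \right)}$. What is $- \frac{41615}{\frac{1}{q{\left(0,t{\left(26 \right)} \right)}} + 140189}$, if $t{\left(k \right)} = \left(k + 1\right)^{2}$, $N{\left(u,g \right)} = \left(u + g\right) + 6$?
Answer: $- \frac{457765}{1542087} \approx -0.29685$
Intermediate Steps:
$N{\left(u,g \right)} = 6 + g + u$ ($N{\left(u,g \right)} = \left(g + u\right) + 6 = 6 + g + u$)
$t{\left(k \right)} = \left(1 + k\right)^{2}$
$q{\left(X,Z \right)} = \frac{11}{8} + \frac{3 X}{2}$ ($q{\left(X,Z \right)} = \frac{X 12 + \left(6 + 0 + 5\right)}{8} = \frac{12 X + 11}{8} = \frac{11 + 12 X}{8} = \frac{11}{8} + \frac{3 X}{2}$)
$- \frac{41615}{\frac{1}{q{\left(0,t{\left(26 \right)} \right)}} + 140189} = - \frac{41615}{\frac{1}{\frac{11}{8} + \frac{3}{2} \cdot 0} + 140189} = - \frac{41615}{\frac{1}{\frac{11}{8} + 0} + 140189} = - \frac{41615}{\frac{1}{\frac{11}{8}} + 140189} = - \frac{41615}{\frac{8}{11} + 140189} = - \frac{41615}{\frac{1542087}{11}} = \left(-41615\right) \frac{11}{1542087} = - \frac{457765}{1542087}$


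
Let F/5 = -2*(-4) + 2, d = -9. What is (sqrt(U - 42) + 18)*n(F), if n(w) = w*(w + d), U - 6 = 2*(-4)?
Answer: 36900 + 4100*I*sqrt(11) ≈ 36900.0 + 13598.0*I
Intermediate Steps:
U = -2 (U = 6 + 2*(-4) = 6 - 8 = -2)
F = 50 (F = 5*(-2*(-4) + 2) = 5*(8 + 2) = 5*10 = 50)
n(w) = w*(-9 + w) (n(w) = w*(w - 9) = w*(-9 + w))
(sqrt(U - 42) + 18)*n(F) = (sqrt(-2 - 42) + 18)*(50*(-9 + 50)) = (sqrt(-44) + 18)*(50*41) = (2*I*sqrt(11) + 18)*2050 = (18 + 2*I*sqrt(11))*2050 = 36900 + 4100*I*sqrt(11)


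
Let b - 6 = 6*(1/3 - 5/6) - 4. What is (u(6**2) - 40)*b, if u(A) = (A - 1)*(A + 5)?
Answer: -1395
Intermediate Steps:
b = -1 (b = 6 + (6*(1/3 - 5/6) - 4) = 6 + (6*(-1/2) - 4) = 6 + (-3 - 4) = 6 - 7 = -1)
u(A) = (-1 + A)*(5 + A)
(u(6**2) - 40)*b = ((-5 + (6**2)**2 + 4*6**2) - 40)*(-1) = ((-5 + 36**2 + 4*36) - 40)*(-1) = ((-5 + 1296 + 144) - 40)*(-1) = (1435 - 40)*(-1) = 1395*(-1) = -1395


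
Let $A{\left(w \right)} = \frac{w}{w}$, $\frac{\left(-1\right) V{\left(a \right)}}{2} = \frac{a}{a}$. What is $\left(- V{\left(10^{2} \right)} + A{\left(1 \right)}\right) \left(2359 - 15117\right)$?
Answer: $-38274$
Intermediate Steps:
$V{\left(a \right)} = -2$ ($V{\left(a \right)} = - 2 \frac{a}{a} = \left(-2\right) 1 = -2$)
$A{\left(w \right)} = 1$
$\left(- V{\left(10^{2} \right)} + A{\left(1 \right)}\right) \left(2359 - 15117\right) = \left(\left(-1\right) \left(-2\right) + 1\right) \left(2359 - 15117\right) = \left(2 + 1\right) \left(-12758\right) = 3 \left(-12758\right) = -38274$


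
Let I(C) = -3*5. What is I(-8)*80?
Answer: -1200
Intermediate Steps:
I(C) = -15
I(-8)*80 = -15*80 = -1200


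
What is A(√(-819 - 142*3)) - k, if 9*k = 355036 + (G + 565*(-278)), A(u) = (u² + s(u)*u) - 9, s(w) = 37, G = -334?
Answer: -208918/9 + 37*I*√1245 ≈ -23213.0 + 1305.5*I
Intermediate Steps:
A(u) = -9 + u² + 37*u (A(u) = (u² + 37*u) - 9 = -9 + u² + 37*u)
k = 197632/9 (k = (355036 + (-334 + 565*(-278)))/9 = (355036 + (-334 - 157070))/9 = (355036 - 157404)/9 = (⅑)*197632 = 197632/9 ≈ 21959.)
A(√(-819 - 142*3)) - k = (-9 + (√(-819 - 142*3))² + 37*√(-819 - 142*3)) - 1*197632/9 = (-9 + (√(-819 - 426))² + 37*√(-819 - 426)) - 197632/9 = (-9 + (√(-1245))² + 37*√(-1245)) - 197632/9 = (-9 + (I*√1245)² + 37*(I*√1245)) - 197632/9 = (-9 - 1245 + 37*I*√1245) - 197632/9 = (-1254 + 37*I*√1245) - 197632/9 = -208918/9 + 37*I*√1245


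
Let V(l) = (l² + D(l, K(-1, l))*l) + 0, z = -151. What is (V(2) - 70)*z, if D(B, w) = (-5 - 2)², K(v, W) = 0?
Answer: -4832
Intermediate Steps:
D(B, w) = 49 (D(B, w) = (-7)² = 49)
V(l) = l² + 49*l (V(l) = (l² + 49*l) + 0 = l² + 49*l)
(V(2) - 70)*z = (2*(49 + 2) - 70)*(-151) = (2*51 - 70)*(-151) = (102 - 70)*(-151) = 32*(-151) = -4832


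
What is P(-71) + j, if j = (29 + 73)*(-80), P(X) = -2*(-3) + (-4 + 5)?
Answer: -8153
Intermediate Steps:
P(X) = 7 (P(X) = 6 + 1 = 7)
j = -8160 (j = 102*(-80) = -8160)
P(-71) + j = 7 - 8160 = -8153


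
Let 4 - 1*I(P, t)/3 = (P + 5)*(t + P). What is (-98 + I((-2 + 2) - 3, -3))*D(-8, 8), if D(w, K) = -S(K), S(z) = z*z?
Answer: 3200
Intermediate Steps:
S(z) = z²
I(P, t) = 12 - 3*(5 + P)*(P + t) (I(P, t) = 12 - 3*(P + 5)*(t + P) = 12 - 3*(5 + P)*(P + t))
D(w, K) = -K²
(-98 + I((-2 + 2) - 3, -3))*D(-8, 8) = (-98 + (12 - 15*((-2 + 2) - 3) - 15*(-3) - 3*((-2 + 2) - 3)² - 3*((-2 + 2) - 3)*(-3)))*(-1*8²) = (-98 + (12 - 15*(0 - 3) + 45 - 3*(0 - 3)² - 3*(0 - 3)*(-3)))*(-1*64) = (-98 + (12 - 15*(-3) + 45 - 3*(-3)² - 3*(-3)*(-3)))*(-64) = (-98 + (12 + 45 + 45 - 3*9 - 27))*(-64) = (-98 + (12 + 45 + 45 - 27 - 27))*(-64) = (-98 + 48)*(-64) = -50*(-64) = 3200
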